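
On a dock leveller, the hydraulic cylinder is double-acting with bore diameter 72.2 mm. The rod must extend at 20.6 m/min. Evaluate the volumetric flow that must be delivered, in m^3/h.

Cap-side area A_cap = π/4 × (72.2 mm)² = 4094 mm^2
Q = A × v

Q ≈ 5.06 m^3/h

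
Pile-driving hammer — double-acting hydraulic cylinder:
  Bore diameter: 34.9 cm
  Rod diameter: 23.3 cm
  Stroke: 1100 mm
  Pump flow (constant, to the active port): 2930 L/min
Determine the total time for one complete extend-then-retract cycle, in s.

Cap-side area A_cap = π/4 × (34.9 cm)² = 956.6 cm^2
Rod-side annular area A_ann = π/4 × (34.9² − 23.3²) = 530.2 cm^2
t_ext = A_cap·L/Q = 2.155 s
t_ret = A_ann·L/Q = 1.194 s
t_cycle = t_ext + t_ret

t ≈ 3.35 s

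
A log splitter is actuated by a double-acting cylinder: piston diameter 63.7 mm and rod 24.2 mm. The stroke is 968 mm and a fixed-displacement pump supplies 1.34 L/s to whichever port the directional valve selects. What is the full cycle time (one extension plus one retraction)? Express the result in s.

t ≈ 4.27 s

Cap-side area A_cap = π/4 × (63.7 mm)² = 3187 mm^2
Rod-side annular area A_ann = π/4 × (63.7² − 24.2²) = 2727 mm^2
t_ext = A_cap·L/Q = 2.302 s
t_ret = A_ann·L/Q = 1.970 s
t_cycle = t_ext + t_ret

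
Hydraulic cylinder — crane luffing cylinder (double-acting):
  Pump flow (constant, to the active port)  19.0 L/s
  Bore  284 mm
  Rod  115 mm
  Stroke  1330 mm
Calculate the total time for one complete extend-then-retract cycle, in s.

Cap-side area A_cap = π/4 × (284 mm)² = 63350 mm^2
Rod-side annular area A_ann = π/4 × (284² − 115²) = 52960 mm^2
t_ext = A_cap·L/Q = 4.434 s
t_ret = A_ann·L/Q = 3.707 s
t_cycle = t_ext + t_ret

t ≈ 8.14 s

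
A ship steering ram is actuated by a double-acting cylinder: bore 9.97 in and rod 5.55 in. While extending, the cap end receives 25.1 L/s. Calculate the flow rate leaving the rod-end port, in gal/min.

Cap-side area A_cap = π/4 × (9.97 in)² = 78.07 in^2
Rod-side annular area A_ann = π/4 × (9.97² − 5.55²) = 53.88 in^2
Piston speed v = Q_in/A_cap; rod-end outflow Q_out = v × A_ann = Q_in × A_ann/A_cap.

Q_out ≈ 275 gal/min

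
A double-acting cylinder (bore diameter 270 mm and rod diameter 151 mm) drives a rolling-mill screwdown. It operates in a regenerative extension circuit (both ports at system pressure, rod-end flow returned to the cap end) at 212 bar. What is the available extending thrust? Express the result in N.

F ≈ 3.80e5 N

With equal pressure on both faces, forces on the annular region cancel; the net push is pressure × rod cross-section.
Rod cross-section A_rod = π/4 × (151 mm)² = 17910 mm^2
F = P × A_rod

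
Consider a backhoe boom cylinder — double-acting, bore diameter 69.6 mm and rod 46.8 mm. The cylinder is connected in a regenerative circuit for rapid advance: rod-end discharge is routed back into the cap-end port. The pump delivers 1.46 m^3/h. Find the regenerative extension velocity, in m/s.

v ≈ 0.236 m/s

In regeneration the rod-end outflow joins the pump flow into the cap end, so the net volume the pump must supply per unit advance equals the rod cross-section area.
Rod cross-section A_rod = π/4 × (46.8 mm)² = 1720 mm^2
v = Q_pump / A_rod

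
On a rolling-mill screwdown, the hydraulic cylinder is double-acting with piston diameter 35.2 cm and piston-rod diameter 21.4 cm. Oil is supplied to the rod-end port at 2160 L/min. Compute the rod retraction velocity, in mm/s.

v ≈ 587 mm/s

Rod-side annular area A_ann = π/4 × (35.2² − 21.4²) = 613.5 cm^2
Flow into the rod-end port fills the annular volume.
v = Q / A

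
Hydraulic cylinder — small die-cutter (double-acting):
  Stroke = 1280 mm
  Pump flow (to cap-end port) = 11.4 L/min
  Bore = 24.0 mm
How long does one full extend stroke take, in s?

Cap-side area A_cap = π/4 × (24.0 mm)² = 452.4 mm^2
Swept volume V = A × L; t = V / Q = A·L / Q

t ≈ 3.05 s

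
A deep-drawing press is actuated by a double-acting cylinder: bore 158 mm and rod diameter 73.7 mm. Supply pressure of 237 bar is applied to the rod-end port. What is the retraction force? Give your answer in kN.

F ≈ 364 kN

Rod-side annular area A_ann = π/4 × (158² − 73.7²) = 15340 mm^2
On retraction the pressure acts on the annular area (bore minus rod).
F = P × A_ann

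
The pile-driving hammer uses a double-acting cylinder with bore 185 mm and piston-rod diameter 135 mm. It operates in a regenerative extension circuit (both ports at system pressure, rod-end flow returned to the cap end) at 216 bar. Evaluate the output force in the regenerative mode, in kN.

With equal pressure on both faces, forces on the annular region cancel; the net push is pressure × rod cross-section.
Rod cross-section A_rod = π/4 × (135 mm)² = 14310 mm^2
F = P × A_rod

F ≈ 309 kN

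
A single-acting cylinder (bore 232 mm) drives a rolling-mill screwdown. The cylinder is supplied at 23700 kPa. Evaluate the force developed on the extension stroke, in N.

F ≈ 1.00e6 N

Cap-side area A_cap = π/4 × (232 mm)² = 42270 mm^2
F = P × A_cap = 23700 kPa × A_cap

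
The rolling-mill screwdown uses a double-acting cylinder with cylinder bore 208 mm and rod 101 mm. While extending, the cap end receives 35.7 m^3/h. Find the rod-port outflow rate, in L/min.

Q_out ≈ 455 L/min

Cap-side area A_cap = π/4 × (208 mm)² = 33980 mm^2
Rod-side annular area A_ann = π/4 × (208² − 101²) = 25970 mm^2
Piston speed v = Q_in/A_cap; rod-end outflow Q_out = v × A_ann = Q_in × A_ann/A_cap.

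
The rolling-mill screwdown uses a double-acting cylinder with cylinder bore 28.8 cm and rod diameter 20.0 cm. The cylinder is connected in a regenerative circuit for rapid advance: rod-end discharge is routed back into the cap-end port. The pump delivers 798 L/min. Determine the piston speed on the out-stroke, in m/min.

v ≈ 25.4 m/min

In regeneration the rod-end outflow joins the pump flow into the cap end, so the net volume the pump must supply per unit advance equals the rod cross-section area.
Rod cross-section A_rod = π/4 × (20.0 cm)² = 314.2 cm^2
v = Q_pump / A_rod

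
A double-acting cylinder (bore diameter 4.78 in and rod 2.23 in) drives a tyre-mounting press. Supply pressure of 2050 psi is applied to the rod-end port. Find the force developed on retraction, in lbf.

F ≈ 28800 lbf

Rod-side annular area A_ann = π/4 × (4.78² − 2.23²) = 14.04 in^2
On retraction the pressure acts on the annular area (bore minus rod).
F = P × A_ann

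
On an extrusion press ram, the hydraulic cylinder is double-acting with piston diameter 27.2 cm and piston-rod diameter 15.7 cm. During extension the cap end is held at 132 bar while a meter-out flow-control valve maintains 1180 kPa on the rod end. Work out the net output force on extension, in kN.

F ≈ 721 kN

Cap-side area A_cap = π/4 × (27.2 cm)² = 581.1 cm^2
Rod-side annular area A_ann = π/4 × (27.2² − 15.7²) = 387.5 cm^2
Net thrust = P_cap·A_cap − P_rod·A_ann = 767.0 kN − 45.72 kN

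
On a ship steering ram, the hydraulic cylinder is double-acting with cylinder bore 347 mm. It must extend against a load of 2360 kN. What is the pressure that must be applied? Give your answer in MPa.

P ≈ 25.0 MPa

Cap-side area A_cap = π/4 × (347 mm)² = 94570 mm^2
P = F / A = 2360 kN / A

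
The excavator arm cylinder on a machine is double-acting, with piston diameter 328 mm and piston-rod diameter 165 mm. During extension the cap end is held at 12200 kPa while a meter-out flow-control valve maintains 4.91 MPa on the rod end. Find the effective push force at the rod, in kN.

F ≈ 721 kN

Cap-side area A_cap = π/4 × (328 mm)² = 84500 mm^2
Rod-side annular area A_ann = π/4 × (328² − 165²) = 63110 mm^2
Net thrust = P_cap·A_cap − P_rod·A_ann = 1031 kN − 309.9 kN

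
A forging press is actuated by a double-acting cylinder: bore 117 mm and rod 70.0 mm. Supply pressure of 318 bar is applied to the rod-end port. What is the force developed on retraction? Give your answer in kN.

Rod-side annular area A_ann = π/4 × (117² − 70.0²) = 6903 mm^2
On retraction the pressure acts on the annular area (bore minus rod).
F = P × A_ann

F ≈ 220 kN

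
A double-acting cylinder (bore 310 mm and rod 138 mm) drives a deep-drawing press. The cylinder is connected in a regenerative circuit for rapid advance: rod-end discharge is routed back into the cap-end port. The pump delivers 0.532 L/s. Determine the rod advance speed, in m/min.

v ≈ 2.13 m/min

In regeneration the rod-end outflow joins the pump flow into the cap end, so the net volume the pump must supply per unit advance equals the rod cross-section area.
Rod cross-section A_rod = π/4 × (138 mm)² = 14960 mm^2
v = Q_pump / A_rod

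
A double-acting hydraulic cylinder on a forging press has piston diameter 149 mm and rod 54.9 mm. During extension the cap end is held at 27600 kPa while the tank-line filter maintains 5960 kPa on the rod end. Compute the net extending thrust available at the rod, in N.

Cap-side area A_cap = π/4 × (149 mm)² = 17440 mm^2
Rod-side annular area A_ann = π/4 × (149² − 54.9²) = 15070 mm^2
Net thrust = P_cap·A_cap − P_rod·A_ann = 4.813e5 N − 89810 N

F ≈ 3.91e5 N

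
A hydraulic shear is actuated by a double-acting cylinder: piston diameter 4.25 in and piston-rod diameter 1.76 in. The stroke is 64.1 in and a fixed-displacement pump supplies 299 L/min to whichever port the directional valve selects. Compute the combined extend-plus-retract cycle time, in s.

t ≈ 5.47 s

Cap-side area A_cap = π/4 × (4.25 in)² = 14.19 in^2
Rod-side annular area A_ann = π/4 × (4.25² − 1.76²) = 11.75 in^2
t_ext = A_cap·L/Q = 2.990 s
t_ret = A_ann·L/Q = 2.477 s
t_cycle = t_ext + t_ret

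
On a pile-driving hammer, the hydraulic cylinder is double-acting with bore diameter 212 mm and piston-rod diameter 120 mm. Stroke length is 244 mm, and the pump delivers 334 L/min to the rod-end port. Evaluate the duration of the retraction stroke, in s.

t ≈ 1.05 s

Rod-side annular area A_ann = π/4 × (212² − 120²) = 23990 mm^2
Swept volume V = A × L; t = V / Q = A·L / Q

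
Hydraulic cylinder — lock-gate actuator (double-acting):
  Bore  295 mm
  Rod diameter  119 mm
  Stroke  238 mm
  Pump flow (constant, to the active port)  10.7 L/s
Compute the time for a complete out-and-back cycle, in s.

Cap-side area A_cap = π/4 × (295 mm)² = 68350 mm^2
Rod-side annular area A_ann = π/4 × (295² − 119²) = 57230 mm^2
t_ext = A_cap·L/Q = 1.520 s
t_ret = A_ann·L/Q = 1.273 s
t_cycle = t_ext + t_ret

t ≈ 2.79 s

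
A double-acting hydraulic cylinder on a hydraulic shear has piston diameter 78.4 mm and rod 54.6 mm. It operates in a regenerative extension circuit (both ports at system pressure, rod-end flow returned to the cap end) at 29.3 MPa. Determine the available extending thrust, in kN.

F ≈ 68.6 kN

With equal pressure on both faces, forces on the annular region cancel; the net push is pressure × rod cross-section.
Rod cross-section A_rod = π/4 × (54.6 mm)² = 2341 mm^2
F = P × A_rod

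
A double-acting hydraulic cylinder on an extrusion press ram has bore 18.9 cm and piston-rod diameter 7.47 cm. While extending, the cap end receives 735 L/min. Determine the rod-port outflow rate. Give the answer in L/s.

Cap-side area A_cap = π/4 × (18.9 cm)² = 280.6 cm^2
Rod-side annular area A_ann = π/4 × (18.9² − 7.47²) = 236.7 cm^2
Piston speed v = Q_in/A_cap; rod-end outflow Q_out = v × A_ann = Q_in × A_ann/A_cap.

Q_out ≈ 10.3 L/s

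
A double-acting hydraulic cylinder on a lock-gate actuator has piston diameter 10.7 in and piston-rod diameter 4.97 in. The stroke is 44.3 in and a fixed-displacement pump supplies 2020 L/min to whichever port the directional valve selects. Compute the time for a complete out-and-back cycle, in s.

t ≈ 3.46 s

Cap-side area A_cap = π/4 × (10.7 in)² = 89.92 in^2
Rod-side annular area A_ann = π/4 × (10.7² − 4.97²) = 70.52 in^2
t_ext = A_cap·L/Q = 1.939 s
t_ret = A_ann·L/Q = 1.521 s
t_cycle = t_ext + t_ret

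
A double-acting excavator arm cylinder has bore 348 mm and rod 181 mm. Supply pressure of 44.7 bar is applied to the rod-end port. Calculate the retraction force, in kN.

Rod-side annular area A_ann = π/4 × (348² − 181²) = 69380 mm^2
On retraction the pressure acts on the annular area (bore minus rod).
F = P × A_ann

F ≈ 310 kN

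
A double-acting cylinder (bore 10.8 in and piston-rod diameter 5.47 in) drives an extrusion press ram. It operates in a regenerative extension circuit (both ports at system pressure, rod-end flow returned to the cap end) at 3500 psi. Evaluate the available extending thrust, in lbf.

With equal pressure on both faces, forces on the annular region cancel; the net push is pressure × rod cross-section.
Rod cross-section A_rod = π/4 × (5.47 in)² = 23.50 in^2
F = P × A_rod

F ≈ 82200 lbf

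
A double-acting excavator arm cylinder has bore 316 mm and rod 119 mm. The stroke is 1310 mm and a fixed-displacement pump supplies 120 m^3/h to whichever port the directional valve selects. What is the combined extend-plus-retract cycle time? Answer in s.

Cap-side area A_cap = π/4 × (316 mm)² = 78430 mm^2
Rod-side annular area A_ann = π/4 × (316² − 119²) = 67300 mm^2
t_ext = A_cap·L/Q = 3.082 s
t_ret = A_ann·L/Q = 2.645 s
t_cycle = t_ext + t_ret

t ≈ 5.73 s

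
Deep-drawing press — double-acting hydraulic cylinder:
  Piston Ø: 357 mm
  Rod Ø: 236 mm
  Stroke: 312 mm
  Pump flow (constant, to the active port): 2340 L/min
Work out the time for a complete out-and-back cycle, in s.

t ≈ 1.25 s

Cap-side area A_cap = π/4 × (357 mm)² = 1.001e5 mm^2
Rod-side annular area A_ann = π/4 × (357² − 236²) = 56350 mm^2
t_ext = A_cap·L/Q = 0.8008 s
t_ret = A_ann·L/Q = 0.4508 s
t_cycle = t_ext + t_ret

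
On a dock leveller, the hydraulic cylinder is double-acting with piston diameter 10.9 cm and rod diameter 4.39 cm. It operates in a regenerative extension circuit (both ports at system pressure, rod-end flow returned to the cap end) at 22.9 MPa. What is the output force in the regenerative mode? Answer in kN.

F ≈ 34.7 kN

With equal pressure on both faces, forces on the annular region cancel; the net push is pressure × rod cross-section.
Rod cross-section A_rod = π/4 × (4.39 cm)² = 15.14 cm^2
F = P × A_rod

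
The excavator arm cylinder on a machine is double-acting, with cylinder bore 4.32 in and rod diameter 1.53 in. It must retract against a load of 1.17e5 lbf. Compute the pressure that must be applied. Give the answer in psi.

P ≈ 9130 psi

Rod-side annular area A_ann = π/4 × (4.32² − 1.53²) = 12.82 in^2
Retraction: pressure acts on the annular area.
P = F / A = 1.17e5 lbf / A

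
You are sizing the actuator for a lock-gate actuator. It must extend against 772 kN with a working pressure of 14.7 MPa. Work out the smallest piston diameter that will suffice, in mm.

Extension force acts on the full piston face: F = P × (π/4)D².
D = √(4F / (πP)) = √(4 × 772 kN / (π × 14.7 MPa))

D ≈ 259 mm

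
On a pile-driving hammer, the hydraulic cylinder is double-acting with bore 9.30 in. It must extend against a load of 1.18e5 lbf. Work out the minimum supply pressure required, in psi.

P ≈ 1740 psi

Cap-side area A_cap = π/4 × (9.30 in)² = 67.93 in^2
P = F / A = 1.18e5 lbf / A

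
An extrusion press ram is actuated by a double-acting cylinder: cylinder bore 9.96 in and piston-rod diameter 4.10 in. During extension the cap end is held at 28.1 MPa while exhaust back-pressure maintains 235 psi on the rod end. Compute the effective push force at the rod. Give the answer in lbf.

F ≈ 3.02e5 lbf

Cap-side area A_cap = π/4 × (9.96 in)² = 77.91 in^2
Rod-side annular area A_ann = π/4 × (9.96² − 4.10²) = 64.71 in^2
Net thrust = P_cap·A_cap − P_rod·A_ann = 3.175e5 lbf − 15210 lbf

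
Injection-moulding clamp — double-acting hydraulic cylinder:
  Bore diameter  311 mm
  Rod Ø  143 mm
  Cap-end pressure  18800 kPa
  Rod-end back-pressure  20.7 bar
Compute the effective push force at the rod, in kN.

Cap-side area A_cap = π/4 × (311 mm)² = 75960 mm^2
Rod-side annular area A_ann = π/4 × (311² − 143²) = 59900 mm^2
Net thrust = P_cap·A_cap − P_rod·A_ann = 1428 kN − 124.0 kN

F ≈ 1300 kN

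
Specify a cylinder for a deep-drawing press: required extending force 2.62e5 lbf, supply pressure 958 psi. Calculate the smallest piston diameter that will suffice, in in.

Extension force acts on the full piston face: F = P × (π/4)D².
D = √(4F / (πP)) = √(4 × 2.62e5 lbf / (π × 958 psi))

D ≈ 18.7 in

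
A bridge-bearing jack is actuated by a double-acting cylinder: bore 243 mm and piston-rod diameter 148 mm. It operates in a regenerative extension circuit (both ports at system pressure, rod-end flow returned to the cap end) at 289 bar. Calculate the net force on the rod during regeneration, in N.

With equal pressure on both faces, forces on the annular region cancel; the net push is pressure × rod cross-section.
Rod cross-section A_rod = π/4 × (148 mm)² = 17200 mm^2
F = P × A_rod

F ≈ 4.97e5 N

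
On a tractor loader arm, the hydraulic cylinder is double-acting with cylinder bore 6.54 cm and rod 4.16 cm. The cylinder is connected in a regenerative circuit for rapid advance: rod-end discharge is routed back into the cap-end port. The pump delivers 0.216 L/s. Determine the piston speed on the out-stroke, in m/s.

In regeneration the rod-end outflow joins the pump flow into the cap end, so the net volume the pump must supply per unit advance equals the rod cross-section area.
Rod cross-section A_rod = π/4 × (4.16 cm)² = 13.59 cm^2
v = Q_pump / A_rod

v ≈ 0.159 m/s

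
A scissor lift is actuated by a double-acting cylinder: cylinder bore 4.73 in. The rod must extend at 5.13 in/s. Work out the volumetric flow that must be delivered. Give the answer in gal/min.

Q ≈ 23.4 gal/min

Cap-side area A_cap = π/4 × (4.73 in)² = 17.57 in^2
Q = A × v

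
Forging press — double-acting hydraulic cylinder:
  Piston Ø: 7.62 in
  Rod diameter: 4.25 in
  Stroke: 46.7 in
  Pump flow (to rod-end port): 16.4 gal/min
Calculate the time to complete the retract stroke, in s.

Rod-side annular area A_ann = π/4 × (7.62² − 4.25²) = 31.42 in^2
Swept volume V = A × L; t = V / Q = A·L / Q

t ≈ 23.2 s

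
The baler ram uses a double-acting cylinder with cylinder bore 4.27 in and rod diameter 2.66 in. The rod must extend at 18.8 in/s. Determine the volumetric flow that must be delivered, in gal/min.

Q ≈ 69.9 gal/min

Cap-side area A_cap = π/4 × (4.27 in)² = 14.32 in^2
Q = A × v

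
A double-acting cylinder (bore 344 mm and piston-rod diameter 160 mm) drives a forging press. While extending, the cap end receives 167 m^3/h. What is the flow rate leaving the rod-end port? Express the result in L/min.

Cap-side area A_cap = π/4 × (344 mm)² = 92940 mm^2
Rod-side annular area A_ann = π/4 × (344² − 160²) = 72830 mm^2
Piston speed v = Q_in/A_cap; rod-end outflow Q_out = v × A_ann = Q_in × A_ann/A_cap.

Q_out ≈ 2180 L/min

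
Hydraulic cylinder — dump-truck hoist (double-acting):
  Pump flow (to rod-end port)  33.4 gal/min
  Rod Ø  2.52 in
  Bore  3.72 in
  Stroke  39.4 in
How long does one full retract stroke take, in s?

t ≈ 1.80 s

Rod-side annular area A_ann = π/4 × (3.72² − 2.52²) = 5.881 in^2
Swept volume V = A × L; t = V / Q = A·L / Q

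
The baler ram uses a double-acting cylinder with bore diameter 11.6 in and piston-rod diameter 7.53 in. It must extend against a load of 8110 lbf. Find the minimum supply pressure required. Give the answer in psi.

Cap-side area A_cap = π/4 × (11.6 in)² = 105.7 in^2
P = F / A = 8110 lbf / A

P ≈ 76.7 psi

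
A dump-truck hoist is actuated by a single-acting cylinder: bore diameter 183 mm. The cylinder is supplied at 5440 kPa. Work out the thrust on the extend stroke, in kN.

Cap-side area A_cap = π/4 × (183 mm)² = 26300 mm^2
F = P × A_cap = 5440 kPa × A_cap

F ≈ 143 kN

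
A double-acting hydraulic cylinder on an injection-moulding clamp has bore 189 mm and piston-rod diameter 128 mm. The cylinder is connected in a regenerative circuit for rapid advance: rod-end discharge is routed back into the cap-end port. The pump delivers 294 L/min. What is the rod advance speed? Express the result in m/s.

In regeneration the rod-end outflow joins the pump flow into the cap end, so the net volume the pump must supply per unit advance equals the rod cross-section area.
Rod cross-section A_rod = π/4 × (128 mm)² = 12870 mm^2
v = Q_pump / A_rod

v ≈ 0.381 m/s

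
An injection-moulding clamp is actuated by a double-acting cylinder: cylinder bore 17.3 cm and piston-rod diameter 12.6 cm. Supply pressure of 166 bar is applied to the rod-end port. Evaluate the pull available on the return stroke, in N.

F ≈ 1.83e5 N

Rod-side annular area A_ann = π/4 × (17.3² − 12.6²) = 110.4 cm^2
On retraction the pressure acts on the annular area (bore minus rod).
F = P × A_ann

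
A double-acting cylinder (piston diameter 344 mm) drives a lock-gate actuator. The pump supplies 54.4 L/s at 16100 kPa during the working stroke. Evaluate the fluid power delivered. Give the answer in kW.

W ≈ 876 kW

Hydraulic power = P × Q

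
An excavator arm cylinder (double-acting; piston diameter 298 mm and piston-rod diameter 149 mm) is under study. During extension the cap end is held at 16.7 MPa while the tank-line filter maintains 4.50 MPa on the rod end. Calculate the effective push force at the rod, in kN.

Cap-side area A_cap = π/4 × (298 mm)² = 69750 mm^2
Rod-side annular area A_ann = π/4 × (298² − 149²) = 52310 mm^2
Net thrust = P_cap·A_cap − P_rod·A_ann = 1165 kN − 235.4 kN

F ≈ 929 kN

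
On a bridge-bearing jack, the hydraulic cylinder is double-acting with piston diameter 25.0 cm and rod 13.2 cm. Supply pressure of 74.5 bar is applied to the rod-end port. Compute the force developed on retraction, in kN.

Rod-side annular area A_ann = π/4 × (25.0² − 13.2²) = 354.0 cm^2
On retraction the pressure acts on the annular area (bore minus rod).
F = P × A_ann

F ≈ 264 kN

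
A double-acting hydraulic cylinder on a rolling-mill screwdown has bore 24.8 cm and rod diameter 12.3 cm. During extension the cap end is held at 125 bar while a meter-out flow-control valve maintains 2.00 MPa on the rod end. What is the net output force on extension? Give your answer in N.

Cap-side area A_cap = π/4 × (24.8 cm)² = 483.1 cm^2
Rod-side annular area A_ann = π/4 × (24.8² − 12.3²) = 364.2 cm^2
Net thrust = P_cap·A_cap − P_rod·A_ann = 6.038e5 N − 72850 N

F ≈ 5.31e5 N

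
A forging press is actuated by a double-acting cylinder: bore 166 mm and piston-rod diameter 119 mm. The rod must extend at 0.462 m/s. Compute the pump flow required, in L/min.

Cap-side area A_cap = π/4 × (166 mm)² = 21640 mm^2
Q = A × v

Q ≈ 600 L/min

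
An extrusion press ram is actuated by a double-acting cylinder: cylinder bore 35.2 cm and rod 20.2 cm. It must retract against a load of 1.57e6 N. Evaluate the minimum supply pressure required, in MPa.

P ≈ 24.1 MPa

Rod-side annular area A_ann = π/4 × (35.2² − 20.2²) = 652.7 cm^2
Retraction: pressure acts on the annular area.
P = F / A = 1.57e6 N / A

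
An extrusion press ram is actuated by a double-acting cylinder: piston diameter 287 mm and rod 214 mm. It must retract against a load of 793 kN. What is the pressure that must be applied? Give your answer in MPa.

P ≈ 27.6 MPa

Rod-side annular area A_ann = π/4 × (287² − 214²) = 28720 mm^2
Retraction: pressure acts on the annular area.
P = F / A = 793 kN / A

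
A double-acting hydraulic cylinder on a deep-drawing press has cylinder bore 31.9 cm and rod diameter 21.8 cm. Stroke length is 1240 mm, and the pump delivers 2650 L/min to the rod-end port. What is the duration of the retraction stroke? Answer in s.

t ≈ 1.20 s

Rod-side annular area A_ann = π/4 × (31.9² − 21.8²) = 426.0 cm^2
Swept volume V = A × L; t = V / Q = A·L / Q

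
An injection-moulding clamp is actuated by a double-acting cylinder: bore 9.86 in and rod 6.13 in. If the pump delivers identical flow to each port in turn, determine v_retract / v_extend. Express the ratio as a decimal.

v_ret/v_ext ≈ 1.63

Cap-side area A_cap = π/4 × (9.86 in)² = 76.36 in^2
Rod-side annular area A_ann = π/4 × (9.86² − 6.13²) = 46.84 in^2
For equal Q, v ∝ 1/A, so v_ret/v_ext = A_cap/A_ann.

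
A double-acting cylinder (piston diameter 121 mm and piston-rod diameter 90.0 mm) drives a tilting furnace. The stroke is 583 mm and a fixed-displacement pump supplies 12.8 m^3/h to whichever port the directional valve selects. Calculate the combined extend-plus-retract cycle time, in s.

t ≈ 2.73 s

Cap-side area A_cap = π/4 × (121 mm)² = 11500 mm^2
Rod-side annular area A_ann = π/4 × (121² − 90.0²) = 5137 mm^2
t_ext = A_cap·L/Q = 1.885 s
t_ret = A_ann·L/Q = 0.8424 s
t_cycle = t_ext + t_ret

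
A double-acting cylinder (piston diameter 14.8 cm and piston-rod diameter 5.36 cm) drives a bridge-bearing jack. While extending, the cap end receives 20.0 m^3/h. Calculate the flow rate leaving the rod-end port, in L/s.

Q_out ≈ 4.83 L/s

Cap-side area A_cap = π/4 × (14.8 cm)² = 172.0 cm^2
Rod-side annular area A_ann = π/4 × (14.8² − 5.36²) = 149.5 cm^2
Piston speed v = Q_in/A_cap; rod-end outflow Q_out = v × A_ann = Q_in × A_ann/A_cap.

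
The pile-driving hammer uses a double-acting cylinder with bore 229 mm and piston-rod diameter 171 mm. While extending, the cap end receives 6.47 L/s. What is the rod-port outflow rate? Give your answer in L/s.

Cap-side area A_cap = π/4 × (229 mm)² = 41190 mm^2
Rod-side annular area A_ann = π/4 × (229² − 171²) = 18220 mm^2
Piston speed v = Q_in/A_cap; rod-end outflow Q_out = v × A_ann = Q_in × A_ann/A_cap.

Q_out ≈ 2.86 L/s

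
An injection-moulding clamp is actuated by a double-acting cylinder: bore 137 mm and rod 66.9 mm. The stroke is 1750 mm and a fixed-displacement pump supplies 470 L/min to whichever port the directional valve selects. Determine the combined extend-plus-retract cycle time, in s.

Cap-side area A_cap = π/4 × (137 mm)² = 14740 mm^2
Rod-side annular area A_ann = π/4 × (137² − 66.9²) = 11230 mm^2
t_ext = A_cap·L/Q = 3.293 s
t_ret = A_ann·L/Q = 2.508 s
t_cycle = t_ext + t_ret

t ≈ 5.80 s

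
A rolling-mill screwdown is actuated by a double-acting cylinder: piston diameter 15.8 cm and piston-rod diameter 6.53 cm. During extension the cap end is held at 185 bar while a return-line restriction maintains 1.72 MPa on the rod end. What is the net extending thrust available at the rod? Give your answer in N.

F ≈ 3.35e5 N

Cap-side area A_cap = π/4 × (15.8 cm)² = 196.1 cm^2
Rod-side annular area A_ann = π/4 × (15.8² − 6.53²) = 162.6 cm^2
Net thrust = P_cap·A_cap − P_rod·A_ann = 3.627e5 N − 27960 N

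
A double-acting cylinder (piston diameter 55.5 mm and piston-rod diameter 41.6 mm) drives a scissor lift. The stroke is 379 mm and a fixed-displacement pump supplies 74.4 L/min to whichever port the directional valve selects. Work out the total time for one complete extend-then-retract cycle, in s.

t ≈ 1.06 s

Cap-side area A_cap = π/4 × (55.5 mm)² = 2419 mm^2
Rod-side annular area A_ann = π/4 × (55.5² − 41.6²) = 1060 mm^2
t_ext = A_cap·L/Q = 0.7394 s
t_ret = A_ann·L/Q = 0.3240 s
t_cycle = t_ext + t_ret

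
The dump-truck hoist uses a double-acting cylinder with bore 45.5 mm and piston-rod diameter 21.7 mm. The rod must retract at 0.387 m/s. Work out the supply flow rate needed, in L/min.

Rod-side annular area A_ann = π/4 × (45.5² − 21.7²) = 1256 mm^2
Q = A × v

Q ≈ 29.2 L/min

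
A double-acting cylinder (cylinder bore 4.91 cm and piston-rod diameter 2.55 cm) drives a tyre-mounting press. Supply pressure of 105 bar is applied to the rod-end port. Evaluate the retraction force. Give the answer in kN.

F ≈ 14.5 kN

Rod-side annular area A_ann = π/4 × (4.91² − 2.55²) = 13.83 cm^2
On retraction the pressure acts on the annular area (bore minus rod).
F = P × A_ann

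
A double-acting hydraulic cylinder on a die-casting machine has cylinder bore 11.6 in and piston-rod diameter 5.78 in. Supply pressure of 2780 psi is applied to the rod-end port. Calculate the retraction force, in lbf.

F ≈ 2.21e5 lbf

Rod-side annular area A_ann = π/4 × (11.6² − 5.78²) = 79.44 in^2
On retraction the pressure acts on the annular area (bore minus rod).
F = P × A_ann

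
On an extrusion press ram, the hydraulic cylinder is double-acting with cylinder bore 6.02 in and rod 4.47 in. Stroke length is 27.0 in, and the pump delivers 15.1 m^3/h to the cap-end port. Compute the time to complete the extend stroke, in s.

t ≈ 3.00 s

Cap-side area A_cap = π/4 × (6.02 in)² = 28.46 in^2
Swept volume V = A × L; t = V / Q = A·L / Q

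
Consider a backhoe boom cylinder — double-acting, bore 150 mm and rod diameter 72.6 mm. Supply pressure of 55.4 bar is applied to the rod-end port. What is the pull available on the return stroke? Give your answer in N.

Rod-side annular area A_ann = π/4 × (150² − 72.6²) = 13530 mm^2
On retraction the pressure acts on the annular area (bore minus rod).
F = P × A_ann

F ≈ 75000 N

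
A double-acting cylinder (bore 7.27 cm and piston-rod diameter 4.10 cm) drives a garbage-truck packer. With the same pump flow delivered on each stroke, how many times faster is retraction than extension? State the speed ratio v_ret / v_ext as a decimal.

Cap-side area A_cap = π/4 × (7.27 cm)² = 41.51 cm^2
Rod-side annular area A_ann = π/4 × (7.27² − 4.10²) = 28.31 cm^2
For equal Q, v ∝ 1/A, so v_ret/v_ext = A_cap/A_ann.

v_ret/v_ext ≈ 1.47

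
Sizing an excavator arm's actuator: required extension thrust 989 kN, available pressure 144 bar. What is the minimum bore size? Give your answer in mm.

Extension force acts on the full piston face: F = P × (π/4)D².
D = √(4F / (πP)) = √(4 × 989 kN / (π × 144 bar))

D ≈ 296 mm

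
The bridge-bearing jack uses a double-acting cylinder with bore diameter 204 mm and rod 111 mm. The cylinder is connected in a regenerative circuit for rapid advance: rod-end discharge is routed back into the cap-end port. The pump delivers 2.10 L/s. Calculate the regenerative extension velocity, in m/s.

v ≈ 0.217 m/s

In regeneration the rod-end outflow joins the pump flow into the cap end, so the net volume the pump must supply per unit advance equals the rod cross-section area.
Rod cross-section A_rod = π/4 × (111 mm)² = 9677 mm^2
v = Q_pump / A_rod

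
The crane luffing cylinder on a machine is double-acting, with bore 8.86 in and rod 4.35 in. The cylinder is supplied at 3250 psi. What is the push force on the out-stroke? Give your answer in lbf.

F ≈ 2.00e5 lbf

Cap-side area A_cap = π/4 × (8.86 in)² = 61.65 in^2
F = P × A_cap = 3250 psi × A_cap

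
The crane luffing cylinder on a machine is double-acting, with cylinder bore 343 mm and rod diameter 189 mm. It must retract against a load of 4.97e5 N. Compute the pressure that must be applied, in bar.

P ≈ 77.2 bar

Rod-side annular area A_ann = π/4 × (343² − 189²) = 64350 mm^2
Retraction: pressure acts on the annular area.
P = F / A = 4.97e5 N / A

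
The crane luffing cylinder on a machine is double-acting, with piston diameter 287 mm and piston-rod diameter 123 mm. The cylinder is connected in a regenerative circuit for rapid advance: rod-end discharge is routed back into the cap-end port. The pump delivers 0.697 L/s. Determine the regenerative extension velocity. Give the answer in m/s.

v ≈ 0.0587 m/s

In regeneration the rod-end outflow joins the pump flow into the cap end, so the net volume the pump must supply per unit advance equals the rod cross-section area.
Rod cross-section A_rod = π/4 × (123 mm)² = 11880 mm^2
v = Q_pump / A_rod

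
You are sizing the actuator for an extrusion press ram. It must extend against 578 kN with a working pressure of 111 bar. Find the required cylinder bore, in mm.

D ≈ 257 mm

Extension force acts on the full piston face: F = P × (π/4)D².
D = √(4F / (πP)) = √(4 × 578 kN / (π × 111 bar))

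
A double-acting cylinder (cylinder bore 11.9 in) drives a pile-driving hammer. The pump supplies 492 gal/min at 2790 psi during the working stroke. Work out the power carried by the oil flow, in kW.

Hydraulic power = P × Q

W ≈ 597 kW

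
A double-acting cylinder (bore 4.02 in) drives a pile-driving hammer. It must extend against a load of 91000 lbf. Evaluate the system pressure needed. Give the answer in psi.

Cap-side area A_cap = π/4 × (4.02 in)² = 12.69 in^2
P = F / A = 91000 lbf / A

P ≈ 7170 psi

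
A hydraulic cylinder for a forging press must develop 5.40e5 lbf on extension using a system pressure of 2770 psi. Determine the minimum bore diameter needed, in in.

Extension force acts on the full piston face: F = P × (π/4)D².
D = √(4F / (πP)) = √(4 × 5.40e5 lbf / (π × 2770 psi))

D ≈ 15.8 in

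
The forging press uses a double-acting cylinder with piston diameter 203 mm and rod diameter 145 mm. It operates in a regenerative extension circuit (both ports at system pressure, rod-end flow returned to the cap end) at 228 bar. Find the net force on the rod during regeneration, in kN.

F ≈ 376 kN

With equal pressure on both faces, forces on the annular region cancel; the net push is pressure × rod cross-section.
Rod cross-section A_rod = π/4 × (145 mm)² = 16510 mm^2
F = P × A_rod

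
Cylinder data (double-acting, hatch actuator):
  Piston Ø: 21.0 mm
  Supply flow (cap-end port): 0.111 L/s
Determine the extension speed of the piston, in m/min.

Cap-side area A_cap = π/4 × (21.0 mm)² = 346.4 mm^2
v = Q / A

v ≈ 19.2 m/min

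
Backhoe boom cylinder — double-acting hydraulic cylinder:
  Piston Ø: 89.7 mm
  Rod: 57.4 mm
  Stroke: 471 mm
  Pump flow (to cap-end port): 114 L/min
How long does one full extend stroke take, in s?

t ≈ 1.57 s

Cap-side area A_cap = π/4 × (89.7 mm)² = 6319 mm^2
Swept volume V = A × L; t = V / Q = A·L / Q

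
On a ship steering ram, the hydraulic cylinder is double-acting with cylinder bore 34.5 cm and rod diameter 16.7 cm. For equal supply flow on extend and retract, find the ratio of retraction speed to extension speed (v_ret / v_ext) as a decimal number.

v_ret/v_ext ≈ 1.31

Cap-side area A_cap = π/4 × (34.5 cm)² = 934.8 cm^2
Rod-side annular area A_ann = π/4 × (34.5² − 16.7²) = 715.8 cm^2
For equal Q, v ∝ 1/A, so v_ret/v_ext = A_cap/A_ann.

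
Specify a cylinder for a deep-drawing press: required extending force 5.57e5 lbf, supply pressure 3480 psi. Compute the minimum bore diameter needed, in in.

Extension force acts on the full piston face: F = P × (π/4)D².
D = √(4F / (πP)) = √(4 × 5.57e5 lbf / (π × 3480 psi))

D ≈ 14.3 in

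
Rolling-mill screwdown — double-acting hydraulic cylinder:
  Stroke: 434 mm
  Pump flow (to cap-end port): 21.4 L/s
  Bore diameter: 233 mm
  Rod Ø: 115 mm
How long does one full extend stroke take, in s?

t ≈ 0.865 s

Cap-side area A_cap = π/4 × (233 mm)² = 42640 mm^2
Swept volume V = A × L; t = V / Q = A·L / Q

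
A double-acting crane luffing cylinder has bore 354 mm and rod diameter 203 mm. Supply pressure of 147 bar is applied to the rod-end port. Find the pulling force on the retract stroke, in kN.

F ≈ 971 kN

Rod-side annular area A_ann = π/4 × (354² − 203²) = 66060 mm^2
On retraction the pressure acts on the annular area (bore minus rod).
F = P × A_ann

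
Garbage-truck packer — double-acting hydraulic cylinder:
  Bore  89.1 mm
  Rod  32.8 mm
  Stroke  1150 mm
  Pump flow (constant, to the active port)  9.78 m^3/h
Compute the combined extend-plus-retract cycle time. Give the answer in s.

t ≈ 4.92 s

Cap-side area A_cap = π/4 × (89.1 mm)² = 6235 mm^2
Rod-side annular area A_ann = π/4 × (89.1² − 32.8²) = 5390 mm^2
t_ext = A_cap·L/Q = 2.639 s
t_ret = A_ann·L/Q = 2.282 s
t_cycle = t_ext + t_ret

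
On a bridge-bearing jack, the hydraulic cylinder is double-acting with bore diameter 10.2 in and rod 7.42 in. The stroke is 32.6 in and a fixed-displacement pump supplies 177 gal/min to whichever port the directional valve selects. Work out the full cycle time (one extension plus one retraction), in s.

Cap-side area A_cap = π/4 × (10.2 in)² = 81.71 in^2
Rod-side annular area A_ann = π/4 × (10.2² − 7.42²) = 38.47 in^2
t_ext = A_cap·L/Q = 3.909 s
t_ret = A_ann·L/Q = 1.840 s
t_cycle = t_ext + t_ret

t ≈ 5.75 s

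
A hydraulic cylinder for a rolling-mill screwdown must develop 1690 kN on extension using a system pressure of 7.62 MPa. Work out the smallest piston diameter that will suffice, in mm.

Extension force acts on the full piston face: F = P × (π/4)D².
D = √(4F / (πP)) = √(4 × 1690 kN / (π × 7.62 MPa))

D ≈ 531 mm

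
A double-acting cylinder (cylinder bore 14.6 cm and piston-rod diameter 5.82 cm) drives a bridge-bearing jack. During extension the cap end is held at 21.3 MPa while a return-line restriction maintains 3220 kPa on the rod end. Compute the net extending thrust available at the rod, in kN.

F ≈ 311 kN

Cap-side area A_cap = π/4 × (14.6 cm)² = 167.4 cm^2
Rod-side annular area A_ann = π/4 × (14.6² − 5.82²) = 140.8 cm^2
Net thrust = P_cap·A_cap − P_rod·A_ann = 356.6 kN − 45.34 kN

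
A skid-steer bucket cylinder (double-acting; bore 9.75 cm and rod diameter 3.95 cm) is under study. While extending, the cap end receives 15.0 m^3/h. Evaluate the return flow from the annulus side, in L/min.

Cap-side area A_cap = π/4 × (9.75 cm)² = 74.66 cm^2
Rod-side annular area A_ann = π/4 × (9.75² − 3.95²) = 62.41 cm^2
Piston speed v = Q_in/A_cap; rod-end outflow Q_out = v × A_ann = Q_in × A_ann/A_cap.

Q_out ≈ 209 L/min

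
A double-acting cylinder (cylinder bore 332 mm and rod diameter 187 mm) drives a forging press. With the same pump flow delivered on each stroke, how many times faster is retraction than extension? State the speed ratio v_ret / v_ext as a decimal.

Cap-side area A_cap = π/4 × (332 mm)² = 86570 mm^2
Rod-side annular area A_ann = π/4 × (332² − 187²) = 59110 mm^2
For equal Q, v ∝ 1/A, so v_ret/v_ext = A_cap/A_ann.

v_ret/v_ext ≈ 1.46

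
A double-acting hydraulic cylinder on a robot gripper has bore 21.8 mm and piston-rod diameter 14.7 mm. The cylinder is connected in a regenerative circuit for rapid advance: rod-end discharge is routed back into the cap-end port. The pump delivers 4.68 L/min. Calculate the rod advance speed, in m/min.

In regeneration the rod-end outflow joins the pump flow into the cap end, so the net volume the pump must supply per unit advance equals the rod cross-section area.
Rod cross-section A_rod = π/4 × (14.7 mm)² = 169.7 mm^2
v = Q_pump / A_rod

v ≈ 27.6 m/min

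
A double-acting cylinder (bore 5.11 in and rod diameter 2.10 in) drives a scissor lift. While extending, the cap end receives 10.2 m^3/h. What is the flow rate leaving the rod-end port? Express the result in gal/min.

Cap-side area A_cap = π/4 × (5.11 in)² = 20.51 in^2
Rod-side annular area A_ann = π/4 × (5.11² − 2.10²) = 17.04 in^2
Piston speed v = Q_in/A_cap; rod-end outflow Q_out = v × A_ann = Q_in × A_ann/A_cap.

Q_out ≈ 37.3 gal/min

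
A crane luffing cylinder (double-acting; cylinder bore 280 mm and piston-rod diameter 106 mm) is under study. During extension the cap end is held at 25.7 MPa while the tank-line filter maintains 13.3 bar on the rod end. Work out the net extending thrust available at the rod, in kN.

Cap-side area A_cap = π/4 × (280 mm)² = 61580 mm^2
Rod-side annular area A_ann = π/4 × (280² − 106²) = 52750 mm^2
Net thrust = P_cap·A_cap − P_rod·A_ann = 1582 kN − 70.16 kN

F ≈ 1510 kN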